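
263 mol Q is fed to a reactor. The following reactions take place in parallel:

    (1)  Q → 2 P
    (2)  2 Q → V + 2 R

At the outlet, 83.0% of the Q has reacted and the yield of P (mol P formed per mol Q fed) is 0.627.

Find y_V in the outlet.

0.164

Yield of P: 2ξ₁ / 263 = 0.627 → ξ₁ = 82.45 mol.
Conversion of Q: 1ξ₁ + 2ξ₂ = 0.83 × 263 = 218.3 → ξ₂ = 67.92 mol.
Outlet amounts (n = n₀ + Σ ν·ξ):
  Q: 263 − 1(82.45) − 2(67.92) = 44.71
  P: 0 + 2(82.45) = 164.9
  V: 0 + 1(67.92) = 67.92
  R: 0 + 2(67.92) = 135.8
Total out = 413.4 mol; y_V = 67.92 / 413.4 = 0.1643.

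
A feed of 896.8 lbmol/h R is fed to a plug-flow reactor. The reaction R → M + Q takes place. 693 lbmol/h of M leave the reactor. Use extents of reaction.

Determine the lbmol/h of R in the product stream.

For M: n = n₀ + 1ξ → 693 = 0 + 1ξ, giving ξ = 693 lbmol/h.
Outlet amounts (n = n₀ + ν ξ):
  R: 896.8 − 1(693) = 203.8
  M: 0 + 1(693) = 693
  Q: 0 + 1(693) = 693

204 lbmol/h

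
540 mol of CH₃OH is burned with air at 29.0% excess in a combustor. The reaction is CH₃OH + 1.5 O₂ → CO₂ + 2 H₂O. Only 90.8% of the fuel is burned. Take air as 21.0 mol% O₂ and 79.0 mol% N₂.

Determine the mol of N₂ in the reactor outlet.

Stoichiometric O₂ = 1.5 × 540 = 810 mol; O₂ fed = 810 × 1.290 = 1045 mol.
N₂ fed = 1045 × 79/21 = 3931 mol.
Fuel reacted = 0.908 × 540 → ξ = 490.3 mol.
Outlet (n = n₀ + ν ξ):
  CH₃OH: 540 − 1(490.3) = 49.68
  O₂: 1045 − 1.5(490.3) = 309.4
  N₂: 3931 (inert)
  CO₂: 0 + 1(490.3) = 490.3
  H₂O: 0 + 2(490.3) = 980.6

3930 mol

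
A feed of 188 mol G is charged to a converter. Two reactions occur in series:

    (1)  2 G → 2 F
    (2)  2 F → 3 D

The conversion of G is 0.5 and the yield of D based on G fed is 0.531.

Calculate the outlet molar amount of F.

Conversion of G: G consumed = 2ξ₁ = 0.5 × 188 → ξ₁ = 47 mol.
Yield of D: 3ξ₂ / 188 = 0.531 → ξ₂ = 33.28 mol.
Outlet amounts (n = n₀ + Σ ν·ξ):
  G: 188 − 2(47) = 94
  F: 0 + 2(47) − 2(33.28) = 27.45
  D: 0 + 3(33.28) = 99.83

27.4 mol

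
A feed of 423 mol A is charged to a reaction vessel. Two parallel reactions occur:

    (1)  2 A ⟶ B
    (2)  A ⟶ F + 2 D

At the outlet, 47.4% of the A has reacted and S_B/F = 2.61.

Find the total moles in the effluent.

Conversion of A: A consumed = 0.474 × 423 = 200.5 mol = 2ξ₁ + 1ξ₂.
Selectivity: 1ξ₁ / (1ξ₂) = 2.61 → ξ₁ = 2.61 ξ₂.
Substitute: (2·2.61 + 1) ξ₂ = 200.5 → ξ₂ = 32.24 mol, ξ₁ = 84.13 mol.
Outlet amounts (n = n₀ + Σ ν·ξ):
  A: 423 − 2(84.13) − 1(32.24) = 222.5
  B: 0 + 1(84.13) = 84.13
  F: 0 + 1(32.24) = 32.24
  D: 0 + 2(32.24) = 64.47
Total out = 222.5 + 84.13 + 32.24 + 64.47 = 403.3 mol.

403 mol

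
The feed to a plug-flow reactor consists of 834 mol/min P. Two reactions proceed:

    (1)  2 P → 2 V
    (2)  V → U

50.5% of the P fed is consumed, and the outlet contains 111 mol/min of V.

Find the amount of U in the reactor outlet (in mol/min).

310 mol/min

Conversion of P: P consumed = 2ξ₁ = 0.505 × 834 → ξ₁ = 210.6 mol/min.
V balance: n_V = 0 + 2ξ₁ − 1ξ₂ = 111 → ξ₂ = (2·210.6 − 111)/1 = 310.2 mol/min.
Outlet amounts (n = n₀ + Σ ν·ξ):
  P: 834 − 2(210.6) = 412.8
  V: 0 + 2(210.6) − 1(310.2) = 111
  U: 0 + 1(310.2) = 310.2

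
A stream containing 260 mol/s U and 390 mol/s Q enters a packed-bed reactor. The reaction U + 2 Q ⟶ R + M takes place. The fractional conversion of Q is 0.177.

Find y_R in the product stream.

0.0561

Q reacted = 0.177 × 390 = 69.03 mol/s; ν_Q = −2, so ξ = 69.03/2 = 34.52 mol/s.
Outlet amounts (n = n₀ + ν ξ):
  U: 260 − 1(34.52) = 225.5
  Q: 390 − 2(34.52) = 321
  R: 0 + 1(34.52) = 34.52
  M: 0 + 1(34.52) = 34.52
Total out = 615.5 mol/s; y_R = 34.52 / 615.5 = 0.05608.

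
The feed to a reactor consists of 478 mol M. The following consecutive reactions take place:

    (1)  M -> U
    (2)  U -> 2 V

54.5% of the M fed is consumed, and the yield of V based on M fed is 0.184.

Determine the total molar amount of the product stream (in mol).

Conversion of M: M consumed = 1ξ₁ = 0.545 × 478 → ξ₁ = 260.5 mol.
Yield of V: 2ξ₂ / 478 = 0.184 → ξ₂ = 43.98 mol.
Outlet amounts (n = n₀ + Σ ν·ξ):
  M: 478 − 1(260.5) = 217.5
  U: 0 + 1(260.5) − 1(43.98) = 216.5
  V: 0 + 2(43.98) = 87.95
Total out = 217.5 + 216.5 + 87.95 = 522 mol.

522 mol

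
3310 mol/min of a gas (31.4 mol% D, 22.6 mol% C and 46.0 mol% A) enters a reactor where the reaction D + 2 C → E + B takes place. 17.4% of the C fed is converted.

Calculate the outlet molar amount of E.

65.1 mol/min

C reacted = 0.174 × 748.1 = 130.2 mol/min; ν_C = −2, so ξ = 130.2/2 = 65.08 mol/min.
Outlet amounts (n = n₀ + ν ξ):
  D: 1039 − 1(65.08) = 974.3
  C: 748.1 − 2(65.08) = 617.9
  E: 0 + 1(65.08) = 65.08
  B: 0 + 1(65.08) = 65.08
  A: 1523 (inert)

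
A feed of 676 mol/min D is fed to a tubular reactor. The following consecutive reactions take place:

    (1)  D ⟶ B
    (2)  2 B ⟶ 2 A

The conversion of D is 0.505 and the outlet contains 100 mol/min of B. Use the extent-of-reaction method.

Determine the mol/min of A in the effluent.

Conversion of D: D consumed = 1ξ₁ = 0.505 × 676 → ξ₁ = 341.4 mol/min.
B balance: n_B = 0 + 1ξ₁ − 2ξ₂ = 100 → ξ₂ = (1·341.4 − 100)/2 = 120.7 mol/min.
Outlet amounts (n = n₀ + Σ ν·ξ):
  D: 676 − 1(341.4) = 334.6
  B: 0 + 1(341.4) − 2(120.7) = 100
  A: 0 + 2(120.7) = 241.4

241 mol/min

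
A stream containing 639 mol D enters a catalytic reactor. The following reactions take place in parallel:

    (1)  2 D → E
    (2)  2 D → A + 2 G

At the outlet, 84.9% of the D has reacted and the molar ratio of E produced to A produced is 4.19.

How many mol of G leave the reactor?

105 mol

Conversion of D: D consumed = 0.849 × 639 = 542.5 mol = 2ξ₁ + 2ξ₂.
Selectivity: 1ξ₁ / (1ξ₂) = 4.19 → ξ₁ = 4.19 ξ₂.
Substitute: (2·4.19 + 2) ξ₂ = 542.5 → ξ₂ = 52.27 mol, ξ₁ = 219 mol.
Outlet amounts (n = n₀ + Σ ν·ξ):
  D: 639 − 2(219) − 2(52.27) = 96.49
  E: 0 + 1(219) = 219
  A: 0 + 1(52.27) = 52.27
  G: 0 + 2(52.27) = 104.5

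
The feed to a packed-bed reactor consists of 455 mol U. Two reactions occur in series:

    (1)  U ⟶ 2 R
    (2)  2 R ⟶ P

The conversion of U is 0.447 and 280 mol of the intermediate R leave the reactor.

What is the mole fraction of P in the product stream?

0.107

Conversion of U: U consumed = 1ξ₁ = 0.447 × 455 → ξ₁ = 203.4 mol.
R balance: n_R = 0 + 2ξ₁ − 2ξ₂ = 280 → ξ₂ = (2·203.4 − 280)/2 = 63.38 mol.
Outlet amounts (n = n₀ + Σ ν·ξ):
  U: 455 − 1(203.4) = 251.6
  R: 0 + 2(203.4) − 2(63.38) = 280
  P: 0 + 1(63.38) = 63.38
Total out = 595 mol; y_P = 63.38 / 595 = 0.1065.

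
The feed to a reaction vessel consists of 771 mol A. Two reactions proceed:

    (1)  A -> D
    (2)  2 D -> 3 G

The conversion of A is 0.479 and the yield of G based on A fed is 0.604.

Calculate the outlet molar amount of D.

58.9 mol

Conversion of A: A consumed = 1ξ₁ = 0.479 × 771 → ξ₁ = 369.3 mol.
Yield of G: 3ξ₂ / 771 = 0.604 → ξ₂ = 155.2 mol.
Outlet amounts (n = n₀ + Σ ν·ξ):
  A: 771 − 1(369.3) = 401.7
  D: 0 + 1(369.3) − 2(155.2) = 58.85
  G: 0 + 3(155.2) = 465.7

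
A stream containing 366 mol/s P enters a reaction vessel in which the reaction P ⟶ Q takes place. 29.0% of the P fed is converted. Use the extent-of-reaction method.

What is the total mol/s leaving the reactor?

P reacted = 0.29 × 366 = 106.1 mol/s; ν_P = −1, so ξ = 106.1/1 = 106.1 mol/s.
Outlet amounts (n = n₀ + ν ξ):
  P: 366 − 1(106.1) = 259.9
  Q: 0 + 1(106.1) = 106.1
Total out = 259.9 + 106.1 = 366 mol/s.

366 mol/s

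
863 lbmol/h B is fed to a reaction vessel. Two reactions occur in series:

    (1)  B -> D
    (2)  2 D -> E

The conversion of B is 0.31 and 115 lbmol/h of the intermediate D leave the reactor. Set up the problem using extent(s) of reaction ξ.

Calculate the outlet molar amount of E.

Conversion of B: B consumed = 1ξ₁ = 0.31 × 863 → ξ₁ = 267.5 lbmol/h.
D balance: n_D = 0 + 1ξ₁ − 2ξ₂ = 115 → ξ₂ = (1·267.5 − 115)/2 = 76.26 lbmol/h.
Outlet amounts (n = n₀ + Σ ν·ξ):
  B: 863 − 1(267.5) = 595.5
  D: 0 + 1(267.5) − 2(76.26) = 115
  E: 0 + 1(76.26) = 76.26

76.3 lbmol/h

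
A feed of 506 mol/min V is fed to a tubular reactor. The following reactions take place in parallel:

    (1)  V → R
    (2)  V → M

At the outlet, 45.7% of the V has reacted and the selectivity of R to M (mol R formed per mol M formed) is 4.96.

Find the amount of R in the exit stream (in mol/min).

Conversion of V: V consumed = 0.457 × 506 = 231.2 mol/min = 1ξ₁ + 1ξ₂.
Selectivity: 1ξ₁ / (1ξ₂) = 4.96 → ξ₁ = 4.96 ξ₂.
Substitute: (1·4.96 + 1) ξ₂ = 231.2 → ξ₂ = 38.8 mol/min, ξ₁ = 192.4 mol/min.
Outlet amounts (n = n₀ + Σ ν·ξ):
  V: 506 − 1(192.4) − 1(38.8) = 274.8
  R: 0 + 1(192.4) = 192.4
  M: 0 + 1(38.8) = 38.8

192 mol/min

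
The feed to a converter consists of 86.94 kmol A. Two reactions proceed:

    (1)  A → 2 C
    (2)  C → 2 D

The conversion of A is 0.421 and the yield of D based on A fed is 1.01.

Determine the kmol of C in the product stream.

Conversion of A: A consumed = 1ξ₁ = 0.421 × 86.94 → ξ₁ = 36.6 kmol.
Yield of D: 2ξ₂ / 86.94 = 1.01 → ξ₂ = 43.9 kmol.
Outlet amounts (n = n₀ + Σ ν·ξ):
  A: 86.94 − 1(36.6) = 50.34
  C: 0 + 2(36.6) − 1(43.9) = 29.3
  D: 0 + 2(43.9) = 87.81

29.3 kmol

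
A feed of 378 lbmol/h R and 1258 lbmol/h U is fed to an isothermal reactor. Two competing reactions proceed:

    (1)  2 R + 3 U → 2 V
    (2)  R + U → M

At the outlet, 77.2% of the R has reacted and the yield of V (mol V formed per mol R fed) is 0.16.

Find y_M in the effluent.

Yield of V: 2ξ₁ / 378 = 0.16 → ξ₁ = 30.24 lbmol/h.
Conversion of R: 2ξ₁ + 1ξ₂ = 0.772 × 378 = 291.8 → ξ₂ = 231.3 lbmol/h.
Outlet amounts (n = n₀ + Σ ν·ξ):
  R: 378 − 2(30.24) − 1(231.3) = 86.18
  U: 1258 − 3(30.24) − 1(231.3) = 935.9
  V: 0 + 2(30.24) = 60.48
  M: 0 + 1(231.3) = 231.3
Total out = 1314 lbmol/h; y_M = 231.3 / 1314 = 0.1761.

0.176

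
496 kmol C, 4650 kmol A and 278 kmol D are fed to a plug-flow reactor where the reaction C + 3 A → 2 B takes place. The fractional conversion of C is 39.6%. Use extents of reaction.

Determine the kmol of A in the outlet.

C reacted = 0.396 × 496 = 196.4 kmol; ν_C = −1, so ξ = 196.4/1 = 196.4 kmol.
Outlet amounts (n = n₀ + ν ξ):
  C: 496 − 1(196.4) = 299.6
  A: 4650 − 3(196.4) = 4061
  B: 0 + 2(196.4) = 392.8
  D: 278 (inert)

4060 kmol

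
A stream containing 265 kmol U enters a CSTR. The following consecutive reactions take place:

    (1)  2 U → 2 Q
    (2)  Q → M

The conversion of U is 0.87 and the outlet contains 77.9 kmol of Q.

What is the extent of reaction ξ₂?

ξ₂ = 153 kmol

Conversion of U: U consumed = 2ξ₁ = 0.87 × 265 → ξ₁ = 115.3 kmol.
Q balance: n_Q = 0 + 2ξ₁ − 1ξ₂ = 77.9 → ξ₂ = (2·115.3 − 77.9)/1 = 152.7 kmol.
Outlet amounts (n = n₀ + Σ ν·ξ):
  U: 265 − 2(115.3) = 34.45
  Q: 0 + 2(115.3) − 1(152.7) = 77.9
  M: 0 + 1(152.7) = 152.7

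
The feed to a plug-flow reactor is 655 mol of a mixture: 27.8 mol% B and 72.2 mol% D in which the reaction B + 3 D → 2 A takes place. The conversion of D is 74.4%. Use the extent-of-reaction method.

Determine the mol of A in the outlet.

D reacted = 0.744 × 472.9 = 351.8 mol; ν_D = −3, so ξ = 351.8/3 = 117.3 mol.
Outlet amounts (n = n₀ + ν ξ):
  B: 182.1 − 1(117.3) = 64.81
  D: 472.9 − 3(117.3) = 121.1
  A: 0 + 2(117.3) = 234.6

235 mol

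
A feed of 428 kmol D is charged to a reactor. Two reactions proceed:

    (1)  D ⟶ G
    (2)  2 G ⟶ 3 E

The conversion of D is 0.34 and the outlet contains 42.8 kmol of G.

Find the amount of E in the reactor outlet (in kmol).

Conversion of D: D consumed = 1ξ₁ = 0.34 × 428 → ξ₁ = 145.5 kmol.
G balance: n_G = 0 + 1ξ₁ − 2ξ₂ = 42.8 → ξ₂ = (1·145.5 − 42.8)/2 = 51.36 kmol.
Outlet amounts (n = n₀ + Σ ν·ξ):
  D: 428 − 1(145.5) = 282.5
  G: 0 + 1(145.5) − 2(51.36) = 42.8
  E: 0 + 3(51.36) = 154.1

154 kmol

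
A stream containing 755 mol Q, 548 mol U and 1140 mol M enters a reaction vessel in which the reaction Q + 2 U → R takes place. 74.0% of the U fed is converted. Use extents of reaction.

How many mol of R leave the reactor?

203 mol

U reacted = 0.74 × 548 = 405.5 mol; ν_U = −2, so ξ = 405.5/2 = 202.8 mol.
Outlet amounts (n = n₀ + ν ξ):
  Q: 755 − 1(202.8) = 552.2
  U: 548 − 2(202.8) = 142.5
  R: 0 + 1(202.8) = 202.8
  M: 1140 (inert)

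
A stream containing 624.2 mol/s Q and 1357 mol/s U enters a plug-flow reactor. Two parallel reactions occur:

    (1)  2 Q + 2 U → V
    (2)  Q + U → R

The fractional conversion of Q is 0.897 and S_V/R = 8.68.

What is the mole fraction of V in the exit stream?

Conversion of Q: Q consumed = 0.897 × 624.2 = 559.9 mol/s = 2ξ₁ + 1ξ₂.
Selectivity: 1ξ₁ / (1ξ₂) = 8.68 → ξ₁ = 8.68 ξ₂.
Substitute: (2·8.68 + 1) ξ₂ = 559.9 → ξ₂ = 30.5 mol/s, ξ₁ = 264.7 mol/s.
Outlet amounts (n = n₀ + Σ ν·ξ):
  Q: 624.2 − 2(264.7) − 1(30.5) = 64.29
  U: 1357 − 2(264.7) − 1(30.5) = 797.1
  V: 0 + 1(264.7) = 264.7
  R: 0 + 1(30.5) = 30.5
Total out = 1157 mol/s; y_V = 264.7 / 1157 = 0.2289.

0.229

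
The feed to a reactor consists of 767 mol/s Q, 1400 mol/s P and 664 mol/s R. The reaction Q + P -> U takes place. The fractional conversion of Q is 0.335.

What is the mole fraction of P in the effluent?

Q reacted = 0.335 × 767 = 256.9 mol/s; ν_Q = −1, so ξ = 256.9/1 = 256.9 mol/s.
Outlet amounts (n = n₀ + ν ξ):
  Q: 767 − 1(256.9) = 510.1
  P: 1400 − 1(256.9) = 1143
  U: 0 + 1(256.9) = 256.9
  R: 664 (inert)
Total out = 2574 mol/s; y_P = 1143 / 2574 = 0.4441.

0.444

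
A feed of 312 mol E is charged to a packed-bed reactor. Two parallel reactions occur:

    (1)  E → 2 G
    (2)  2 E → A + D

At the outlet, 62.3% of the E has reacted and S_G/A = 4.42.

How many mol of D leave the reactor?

Conversion of E: E consumed = 0.623 × 312 = 194.4 mol = 1ξ₁ + 2ξ₂.
Selectivity: 2ξ₁ / (1ξ₂) = 4.42 → ξ₁ = 2.21 ξ₂.
Substitute: (1·2.21 + 2) ξ₂ = 194.4 → ξ₂ = 46.17 mol, ξ₁ = 102 mol.
Outlet amounts (n = n₀ + Σ ν·ξ):
  E: 312 − 1(102) − 2(46.17) = 117.6
  G: 0 + 2(102) = 204.1
  A: 0 + 1(46.17) = 46.17
  D: 0 + 1(46.17) = 46.17

46.2 mol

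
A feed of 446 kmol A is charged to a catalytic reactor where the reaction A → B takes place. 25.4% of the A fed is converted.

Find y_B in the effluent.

0.254

A reacted = 0.254 × 446 = 113.3 kmol; ν_A = −1, so ξ = 113.3/1 = 113.3 kmol.
Outlet amounts (n = n₀ + ν ξ):
  A: 446 − 1(113.3) = 332.7
  B: 0 + 1(113.3) = 113.3
Total out = 446 kmol; y_B = 113.3 / 446 = 0.254.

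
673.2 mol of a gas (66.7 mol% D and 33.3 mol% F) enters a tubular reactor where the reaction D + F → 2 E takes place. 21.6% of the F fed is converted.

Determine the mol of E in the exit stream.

96.8 mol

F reacted = 0.216 × 224.2 = 48.42 mol; ν_F = −1, so ξ = 48.42/1 = 48.42 mol.
Outlet amounts (n = n₀ + ν ξ):
  D: 449 − 1(48.42) = 400.6
  F: 224.2 − 1(48.42) = 175.8
  E: 0 + 2(48.42) = 96.84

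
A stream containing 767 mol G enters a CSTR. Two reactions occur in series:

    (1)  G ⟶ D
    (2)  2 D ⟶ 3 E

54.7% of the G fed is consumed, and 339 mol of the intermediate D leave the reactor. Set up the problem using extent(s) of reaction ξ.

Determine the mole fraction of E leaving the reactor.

Conversion of G: G consumed = 1ξ₁ = 0.547 × 767 → ξ₁ = 419.5 mol.
D balance: n_D = 0 + 1ξ₁ − 2ξ₂ = 339 → ξ₂ = (1·419.5 − 339)/2 = 40.27 mol.
Outlet amounts (n = n₀ + Σ ν·ξ):
  G: 767 − 1(419.5) = 347.5
  D: 0 + 1(419.5) − 2(40.27) = 339
  E: 0 + 3(40.27) = 120.8
Total out = 807.3 mol; y_E = 120.8 / 807.3 = 0.1497.

0.15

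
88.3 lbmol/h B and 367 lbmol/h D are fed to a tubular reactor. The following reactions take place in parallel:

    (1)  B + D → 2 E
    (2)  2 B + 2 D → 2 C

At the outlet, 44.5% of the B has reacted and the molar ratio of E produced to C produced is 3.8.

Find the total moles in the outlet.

Conversion of B: B consumed = 0.445 × 88.3 = 39.29 lbmol/h = 1ξ₁ + 2ξ₂.
Selectivity: 2ξ₁ / (2ξ₂) = 3.8 → ξ₁ = 3.8 ξ₂.
Substitute: (1·3.8 + 2) ξ₂ = 39.29 → ξ₂ = 6.775 lbmol/h, ξ₁ = 25.74 lbmol/h.
Outlet amounts (n = n₀ + Σ ν·ξ):
  B: 88.3 − 1(25.74) − 2(6.775) = 49.01
  D: 367 − 1(25.74) − 2(6.775) = 327.7
  E: 0 + 2(25.74) = 51.49
  C: 0 + 2(6.775) = 13.55
Total out = 49.01 + 327.7 + 51.49 + 13.55 = 441.8 lbmol/h.

442 lbmol/h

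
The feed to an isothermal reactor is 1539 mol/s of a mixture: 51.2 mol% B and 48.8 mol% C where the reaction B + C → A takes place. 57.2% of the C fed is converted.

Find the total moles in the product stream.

1110 mol/s

C reacted = 0.572 × 751 = 429.6 mol/s; ν_C = −1, so ξ = 429.6/1 = 429.6 mol/s.
Outlet amounts (n = n₀ + ν ξ):
  B: 788 − 1(429.6) = 358.4
  C: 751 − 1(429.6) = 321.4
  A: 0 + 1(429.6) = 429.6
Total out = 358.4 + 321.4 + 429.6 = 1109 mol/s.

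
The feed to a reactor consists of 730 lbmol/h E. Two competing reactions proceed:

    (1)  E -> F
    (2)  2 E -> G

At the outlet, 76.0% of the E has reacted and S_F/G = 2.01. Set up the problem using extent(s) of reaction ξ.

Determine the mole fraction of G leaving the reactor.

Conversion of E: E consumed = 0.76 × 730 = 554.8 lbmol/h = 1ξ₁ + 2ξ₂.
Selectivity: 1ξ₁ / (1ξ₂) = 2.01 → ξ₁ = 2.01 ξ₂.
Substitute: (1·2.01 + 2) ξ₂ = 554.8 → ξ₂ = 138.4 lbmol/h, ξ₁ = 278.1 lbmol/h.
Outlet amounts (n = n₀ + Σ ν·ξ):
  E: 730 − 1(278.1) − 2(138.4) = 175.2
  F: 0 + 1(278.1) = 278.1
  G: 0 + 1(138.4) = 138.4
Total out = 591.6 lbmol/h; y_G = 138.4 / 591.6 = 0.2338.

0.234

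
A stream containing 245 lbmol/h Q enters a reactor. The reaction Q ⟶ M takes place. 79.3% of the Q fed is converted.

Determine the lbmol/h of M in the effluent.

Q reacted = 0.793 × 245 = 194.3 lbmol/h; ν_Q = −1, so ξ = 194.3/1 = 194.3 lbmol/h.
Outlet amounts (n = n₀ + ν ξ):
  Q: 245 − 1(194.3) = 50.72
  M: 0 + 1(194.3) = 194.3

194 lbmol/h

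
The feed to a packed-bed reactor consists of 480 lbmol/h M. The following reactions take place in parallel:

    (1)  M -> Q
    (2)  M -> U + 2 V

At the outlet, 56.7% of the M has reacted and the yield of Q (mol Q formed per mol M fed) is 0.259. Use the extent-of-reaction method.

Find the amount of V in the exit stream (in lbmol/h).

Yield of Q: 1ξ₁ / 480 = 0.259 → ξ₁ = 124.3 lbmol/h.
Conversion of M: 1ξ₁ + 1ξ₂ = 0.567 × 480 = 272.2 → ξ₂ = 147.8 lbmol/h.
Outlet amounts (n = n₀ + Σ ν·ξ):
  M: 480 − 1(124.3) − 1(147.8) = 207.8
  Q: 0 + 1(124.3) = 124.3
  U: 0 + 1(147.8) = 147.8
  V: 0 + 2(147.8) = 295.7

296 lbmol/h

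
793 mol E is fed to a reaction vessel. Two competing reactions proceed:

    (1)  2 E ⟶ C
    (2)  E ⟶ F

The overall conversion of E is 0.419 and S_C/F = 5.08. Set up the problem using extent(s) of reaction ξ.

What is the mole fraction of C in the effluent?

Conversion of E: E consumed = 0.419 × 793 = 332.3 mol = 2ξ₁ + 1ξ₂.
Selectivity: 1ξ₁ / (1ξ₂) = 5.08 → ξ₁ = 5.08 ξ₂.
Substitute: (2·5.08 + 1) ξ₂ = 332.3 → ξ₂ = 29.77 mol, ξ₁ = 151.2 mol.
Outlet amounts (n = n₀ + Σ ν·ξ):
  E: 793 − 2(151.2) − 1(29.77) = 460.7
  C: 0 + 1(151.2) = 151.2
  F: 0 + 1(29.77) = 29.77
Total out = 641.8 mol; y_C = 151.2 / 641.8 = 0.2357.

0.236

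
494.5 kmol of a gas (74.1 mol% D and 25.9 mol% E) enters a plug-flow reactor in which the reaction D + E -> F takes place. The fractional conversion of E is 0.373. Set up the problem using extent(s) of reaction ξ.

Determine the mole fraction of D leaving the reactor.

0.713

E reacted = 0.373 × 128.1 = 47.77 kmol; ν_E = −1, so ξ = 47.77/1 = 47.77 kmol.
Outlet amounts (n = n₀ + ν ξ):
  D: 366.4 − 1(47.77) = 318.7
  E: 128.1 − 1(47.77) = 80.3
  F: 0 + 1(47.77) = 47.77
Total out = 446.7 kmol; y_D = 318.7 / 446.7 = 0.7133.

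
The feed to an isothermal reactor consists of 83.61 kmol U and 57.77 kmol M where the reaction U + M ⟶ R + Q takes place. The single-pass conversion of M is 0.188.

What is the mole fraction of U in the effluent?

M reacted = 0.188 × 57.77 = 10.86 kmol; ν_M = −1, so ξ = 10.86/1 = 10.86 kmol.
Outlet amounts (n = n₀ + ν ξ):
  U: 83.61 − 1(10.86) = 72.75
  M: 57.77 − 1(10.86) = 46.91
  R: 0 + 1(10.86) = 10.86
  Q: 0 + 1(10.86) = 10.86
Total out = 141.4 kmol; y_U = 72.75 / 141.4 = 0.5146.

0.515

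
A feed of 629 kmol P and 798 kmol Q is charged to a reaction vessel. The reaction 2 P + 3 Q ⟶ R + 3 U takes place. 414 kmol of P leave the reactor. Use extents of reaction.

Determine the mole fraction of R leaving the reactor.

For P: n = n₀ − 2ξ → 414 = 629 − 2ξ, giving ξ = 107.5 kmol.
Outlet amounts (n = n₀ + ν ξ):
  P: 629 − 2(107.5) = 414
  Q: 798 − 3(107.5) = 475.5
  R: 0 + 1(107.5) = 107.5
  U: 0 + 3(107.5) = 322.5
Total out = 1320 kmol; y_R = 107.5 / 1320 = 0.08147.

0.0815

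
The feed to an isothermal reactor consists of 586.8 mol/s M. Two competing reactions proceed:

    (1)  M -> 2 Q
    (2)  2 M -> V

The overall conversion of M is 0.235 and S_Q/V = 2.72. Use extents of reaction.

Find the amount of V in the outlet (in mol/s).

Conversion of M: M consumed = 0.235 × 586.8 = 137.9 mol/s = 1ξ₁ + 2ξ₂.
Selectivity: 2ξ₁ / (1ξ₂) = 2.72 → ξ₁ = 1.36 ξ₂.
Substitute: (1·1.36 + 2) ξ₂ = 137.9 → ξ₂ = 41.04 mol/s, ξ₁ = 55.82 mol/s.
Outlet amounts (n = n₀ + Σ ν·ξ):
  M: 586.8 − 1(55.82) − 2(41.04) = 448.9
  Q: 0 + 2(55.82) = 111.6
  V: 0 + 1(41.04) = 41.04

41 mol/s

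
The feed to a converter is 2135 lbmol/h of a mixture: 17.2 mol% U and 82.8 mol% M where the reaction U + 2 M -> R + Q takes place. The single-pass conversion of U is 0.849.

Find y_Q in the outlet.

0.171

U reacted = 0.849 × 367.2 = 311.8 lbmol/h; ν_U = −1, so ξ = 311.8/1 = 311.8 lbmol/h.
Outlet amounts (n = n₀ + ν ξ):
  U: 367.2 − 1(311.8) = 55.45
  M: 1768 − 2(311.8) = 1144
  R: 0 + 1(311.8) = 311.8
  Q: 0 + 1(311.8) = 311.8
Total out = 1823 lbmol/h; y_Q = 311.8 / 1823 = 0.171.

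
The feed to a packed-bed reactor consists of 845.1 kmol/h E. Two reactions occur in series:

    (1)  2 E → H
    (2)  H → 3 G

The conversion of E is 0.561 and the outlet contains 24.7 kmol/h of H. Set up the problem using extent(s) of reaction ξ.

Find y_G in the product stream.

Conversion of E: E consumed = 2ξ₁ = 0.561 × 845.1 → ξ₁ = 237.1 kmol/h.
H balance: n_H = 0 + 1ξ₁ − 1ξ₂ = 24.7 → ξ₂ = (1·237.1 − 24.7)/1 = 212.4 kmol/h.
Outlet amounts (n = n₀ + Σ ν·ξ):
  E: 845.1 − 2(237.1) = 371
  H: 0 + 1(237.1) − 1(212.4) = 24.7
  G: 0 + 3(212.4) = 637.1
Total out = 1033 kmol/h; y_G = 637.1 / 1033 = 0.6168.

0.617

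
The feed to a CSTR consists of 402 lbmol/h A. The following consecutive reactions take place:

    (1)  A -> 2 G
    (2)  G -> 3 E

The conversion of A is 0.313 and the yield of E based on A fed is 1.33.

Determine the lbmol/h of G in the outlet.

Conversion of A: A consumed = 1ξ₁ = 0.313 × 402 → ξ₁ = 125.8 lbmol/h.
Yield of E: 3ξ₂ / 402 = 1.33 → ξ₂ = 178.2 lbmol/h.
Outlet amounts (n = n₀ + Σ ν·ξ):
  A: 402 − 1(125.8) = 276.2
  G: 0 + 2(125.8) − 1(178.2) = 73.43
  E: 0 + 3(178.2) = 534.7

73.4 lbmol/h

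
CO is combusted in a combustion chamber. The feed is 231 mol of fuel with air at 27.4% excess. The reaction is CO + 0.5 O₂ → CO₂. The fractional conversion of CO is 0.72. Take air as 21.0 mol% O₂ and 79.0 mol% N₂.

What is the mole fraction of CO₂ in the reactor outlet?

Stoichiometric O₂ = 0.5 × 231 = 115.5 mol; O₂ fed = 115.5 × 1.274 = 147.1 mol.
N₂ fed = 147.1 × 79/21 = 553.6 mol.
Fuel reacted = 0.72 × 231 → ξ = 166.3 mol.
Outlet (n = n₀ + ν ξ):
  CO: 231 − 1(166.3) = 64.68
  O₂: 147.1 − 0.5(166.3) = 63.99
  N₂: 553.6 (inert)
  CO₂: 0 + 1(166.3) = 166.3
Total out = 848.5 mol; y_CO₂ = 166.3 / 848.5 = 0.196.

0.196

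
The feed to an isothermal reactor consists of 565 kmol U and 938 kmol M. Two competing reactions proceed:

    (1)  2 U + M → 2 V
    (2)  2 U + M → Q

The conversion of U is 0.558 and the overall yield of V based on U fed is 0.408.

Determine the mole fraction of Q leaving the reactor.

Yield of V: 2ξ₁ / 565 = 0.408 → ξ₁ = 115.3 kmol.
Conversion of U: 2ξ₁ + 2ξ₂ = 0.558 × 565 = 315.3 → ξ₂ = 42.38 kmol.
Outlet amounts (n = n₀ + Σ ν·ξ):
  U: 565 − 2(115.3) − 2(42.38) = 249.7
  M: 938 − 1(115.3) − 1(42.38) = 780.4
  V: 0 + 2(115.3) = 230.5
  Q: 0 + 1(42.38) = 42.38
Total out = 1303 kmol; y_Q = 42.38 / 1303 = 0.03252.

0.0325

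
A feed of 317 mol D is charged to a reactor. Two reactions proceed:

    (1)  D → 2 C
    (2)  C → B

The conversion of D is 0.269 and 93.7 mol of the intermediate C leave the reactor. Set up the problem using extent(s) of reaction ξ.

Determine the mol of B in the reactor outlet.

Conversion of D: D consumed = 1ξ₁ = 0.269 × 317 → ξ₁ = 85.27 mol.
C balance: n_C = 0 + 2ξ₁ − 1ξ₂ = 93.7 → ξ₂ = (2·85.27 − 93.7)/1 = 76.85 mol.
Outlet amounts (n = n₀ + Σ ν·ξ):
  D: 317 − 1(85.27) = 231.7
  C: 0 + 2(85.27) − 1(76.85) = 93.7
  B: 0 + 1(76.85) = 76.85

76.8 mol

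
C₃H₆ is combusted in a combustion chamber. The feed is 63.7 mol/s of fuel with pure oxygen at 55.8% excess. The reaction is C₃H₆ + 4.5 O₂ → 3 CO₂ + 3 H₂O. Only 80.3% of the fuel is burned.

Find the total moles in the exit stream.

536 mol/s

Stoichiometric O₂ = 4.5 × 63.7 = 286.7 mol/s; O₂ fed = 286.7 × 1.558 = 446.6 mol/s.
Fuel reacted = 0.803 × 63.7 → ξ = 51.15 mol/s.
Outlet (n = n₀ + ν ξ):
  C₃H₆: 63.7 − 1(51.15) = 12.55
  O₂: 446.6 − 4.5(51.15) = 216.4
  CO₂: 0 + 3(51.15) = 153.5
  H₂O: 0 + 3(51.15) = 153.5
Total out = 12.55 + 216.4 + 153.5 + 153.5 = 535.9 mol/s.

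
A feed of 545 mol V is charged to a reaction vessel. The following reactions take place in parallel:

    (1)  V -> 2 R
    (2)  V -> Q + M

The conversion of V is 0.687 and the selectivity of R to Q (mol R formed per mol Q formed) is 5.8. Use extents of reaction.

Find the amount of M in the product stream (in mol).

Conversion of V: V consumed = 0.687 × 545 = 374.4 mol = 1ξ₁ + 1ξ₂.
Selectivity: 2ξ₁ / (1ξ₂) = 5.8 → ξ₁ = 2.9 ξ₂.
Substitute: (1·2.9 + 1) ξ₂ = 374.4 → ξ₂ = 96 mol, ξ₁ = 278.4 mol.
Outlet amounts (n = n₀ + Σ ν·ξ):
  V: 545 − 1(278.4) − 1(96) = 170.6
  R: 0 + 2(278.4) = 556.8
  Q: 0 + 1(96) = 96
  M: 0 + 1(96) = 96

96 mol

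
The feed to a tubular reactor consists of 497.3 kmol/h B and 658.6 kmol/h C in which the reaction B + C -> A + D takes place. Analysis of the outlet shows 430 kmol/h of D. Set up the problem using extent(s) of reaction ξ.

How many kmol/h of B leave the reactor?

For D: n = n₀ + 1ξ → 430 = 0 + 1ξ, giving ξ = 430 kmol/h.
Outlet amounts (n = n₀ + ν ξ):
  B: 497.3 − 1(430) = 67.3
  C: 658.6 − 1(430) = 228.6
  A: 0 + 1(430) = 430
  D: 0 + 1(430) = 430

67.3 kmol/h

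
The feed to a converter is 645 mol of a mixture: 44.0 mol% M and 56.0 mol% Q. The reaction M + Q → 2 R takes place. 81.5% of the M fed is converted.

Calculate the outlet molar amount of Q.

M reacted = 0.815 × 283.8 = 231.3 mol; ν_M = −1, so ξ = 231.3/1 = 231.3 mol.
Outlet amounts (n = n₀ + ν ξ):
  M: 283.8 − 1(231.3) = 52.5
  Q: 361.2 − 1(231.3) = 129.9
  R: 0 + 2(231.3) = 462.6

130 mol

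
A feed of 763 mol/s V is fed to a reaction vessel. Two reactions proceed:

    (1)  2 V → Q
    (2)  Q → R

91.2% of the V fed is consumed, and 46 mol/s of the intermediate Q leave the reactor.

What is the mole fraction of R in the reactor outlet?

0.727

Conversion of V: V consumed = 2ξ₁ = 0.912 × 763 → ξ₁ = 347.9 mol/s.
Q balance: n_Q = 0 + 1ξ₁ − 1ξ₂ = 46 → ξ₂ = (1·347.9 − 46)/1 = 301.9 mol/s.
Outlet amounts (n = n₀ + Σ ν·ξ):
  V: 763 − 2(347.9) = 67.14
  Q: 0 + 1(347.9) − 1(301.9) = 46
  R: 0 + 1(301.9) = 301.9
Total out = 415.1 mol/s; y_R = 301.9 / 415.1 = 0.7274.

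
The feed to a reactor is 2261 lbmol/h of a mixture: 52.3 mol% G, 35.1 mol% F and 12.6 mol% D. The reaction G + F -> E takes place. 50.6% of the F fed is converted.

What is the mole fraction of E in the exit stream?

0.216

F reacted = 0.506 × 793.6 = 401.6 lbmol/h; ν_F = −1, so ξ = 401.6/1 = 401.6 lbmol/h.
Outlet amounts (n = n₀ + ν ξ):
  G: 1183 − 1(401.6) = 780.9
  F: 793.6 − 1(401.6) = 392
  E: 0 + 1(401.6) = 401.6
  D: 284.9 (inert)
Total out = 1859 lbmol/h; y_E = 401.6 / 1859 = 0.216.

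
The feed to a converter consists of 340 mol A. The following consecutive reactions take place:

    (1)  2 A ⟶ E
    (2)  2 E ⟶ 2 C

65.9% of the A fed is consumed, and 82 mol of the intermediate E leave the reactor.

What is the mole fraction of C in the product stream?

Conversion of A: A consumed = 2ξ₁ = 0.659 × 340 → ξ₁ = 112 mol.
E balance: n_E = 0 + 1ξ₁ − 2ξ₂ = 82 → ξ₂ = (1·112 − 82)/2 = 15.02 mol.
Outlet amounts (n = n₀ + Σ ν·ξ):
  A: 340 − 2(112) = 115.9
  E: 0 + 1(112) − 2(15.02) = 82
  C: 0 + 2(15.02) = 30.03
Total out = 228 mol; y_C = 30.03 / 228 = 0.1317.

0.132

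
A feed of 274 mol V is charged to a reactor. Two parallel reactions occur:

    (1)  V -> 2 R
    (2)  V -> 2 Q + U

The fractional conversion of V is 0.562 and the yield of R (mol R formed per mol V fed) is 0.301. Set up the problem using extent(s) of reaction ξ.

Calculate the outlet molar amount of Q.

226 mol

Yield of R: 2ξ₁ / 274 = 0.301 → ξ₁ = 41.24 mol.
Conversion of V: 1ξ₁ + 1ξ₂ = 0.562 × 274 = 154 → ξ₂ = 112.8 mol.
Outlet amounts (n = n₀ + Σ ν·ξ):
  V: 274 − 1(41.24) − 1(112.8) = 120
  R: 0 + 2(41.24) = 82.47
  Q: 0 + 2(112.8) = 225.5
  U: 0 + 1(112.8) = 112.8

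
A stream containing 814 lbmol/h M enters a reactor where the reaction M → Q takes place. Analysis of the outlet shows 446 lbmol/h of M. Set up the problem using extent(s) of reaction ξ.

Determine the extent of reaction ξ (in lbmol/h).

ξ = 368 lbmol/h

For M: n = n₀ − 1ξ → 446 = 814 − 1ξ, giving ξ = 368 lbmol/h.
Outlet amounts (n = n₀ + ν ξ):
  M: 814 − 1(368) = 446
  Q: 0 + 1(368) = 368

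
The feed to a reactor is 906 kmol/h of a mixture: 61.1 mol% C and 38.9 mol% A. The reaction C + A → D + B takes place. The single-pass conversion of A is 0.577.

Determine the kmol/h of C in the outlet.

350 kmol/h

A reacted = 0.577 × 352.4 = 203.4 kmol/h; ν_A = −1, so ξ = 203.4/1 = 203.4 kmol/h.
Outlet amounts (n = n₀ + ν ξ):
  C: 553.6 − 1(203.4) = 350.2
  A: 352.4 − 1(203.4) = 149.1
  D: 0 + 1(203.4) = 203.4
  B: 0 + 1(203.4) = 203.4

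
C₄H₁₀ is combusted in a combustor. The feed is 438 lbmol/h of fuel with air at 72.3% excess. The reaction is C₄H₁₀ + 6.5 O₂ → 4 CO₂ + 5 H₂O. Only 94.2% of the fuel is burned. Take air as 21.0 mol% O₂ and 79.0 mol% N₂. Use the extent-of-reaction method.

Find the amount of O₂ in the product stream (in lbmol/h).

2220 lbmol/h

Stoichiometric O₂ = 6.5 × 438 = 2847 lbmol/h; O₂ fed = 2847 × 1.723 = 4905 lbmol/h.
N₂ fed = 4905 × 79/21 = 18450 lbmol/h.
Fuel reacted = 0.942 × 438 → ξ = 412.6 lbmol/h.
Outlet (n = n₀ + ν ξ):
  C₄H₁₀: 438 − 1(412.6) = 25.4
  O₂: 4905 − 6.5(412.6) = 2224
  N₂: 18450 (inert)
  CO₂: 0 + 4(412.6) = 1650
  H₂O: 0 + 5(412.6) = 2063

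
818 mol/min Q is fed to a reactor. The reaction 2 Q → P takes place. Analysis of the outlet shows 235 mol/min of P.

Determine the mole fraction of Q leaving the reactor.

0.597

For P: n = n₀ + 1ξ → 235 = 0 + 1ξ, giving ξ = 235 mol/min.
Outlet amounts (n = n₀ + ν ξ):
  Q: 818 − 2(235) = 348
  P: 0 + 1(235) = 235
Total out = 583 mol/min; y_Q = 348 / 583 = 0.5969.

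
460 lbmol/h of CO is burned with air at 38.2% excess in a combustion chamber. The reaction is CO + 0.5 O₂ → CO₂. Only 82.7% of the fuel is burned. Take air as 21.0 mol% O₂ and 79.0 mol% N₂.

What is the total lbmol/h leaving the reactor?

Stoichiometric O₂ = 0.5 × 460 = 230 lbmol/h; O₂ fed = 230 × 1.382 = 317.9 lbmol/h.
N₂ fed = 317.9 × 79/21 = 1196 lbmol/h.
Fuel reacted = 0.827 × 460 → ξ = 380.4 lbmol/h.
Outlet (n = n₀ + ν ξ):
  CO: 460 − 1(380.4) = 79.58
  O₂: 317.9 − 0.5(380.4) = 127.7
  N₂: 1196 (inert)
  CO₂: 0 + 1(380.4) = 380.4
Total out = 79.58 + 127.7 + 1196 + 380.4 = 1783 lbmol/h.

1780 lbmol/h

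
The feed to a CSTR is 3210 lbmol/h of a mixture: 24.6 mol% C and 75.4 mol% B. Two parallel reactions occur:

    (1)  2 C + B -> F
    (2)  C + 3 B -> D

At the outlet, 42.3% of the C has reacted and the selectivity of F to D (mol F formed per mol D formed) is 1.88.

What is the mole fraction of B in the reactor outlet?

0.76

Conversion of C: C consumed = 0.423 × 789.7 = 334 lbmol/h = 2ξ₁ + 1ξ₂.
Selectivity: 1ξ₁ / (1ξ₂) = 1.88 → ξ₁ = 1.88 ξ₂.
Substitute: (2·1.88 + 1) ξ₂ = 334 → ξ₂ = 70.17 lbmol/h, ξ₁ = 131.9 lbmol/h.
Outlet amounts (n = n₀ + Σ ν·ξ):
  C: 789.7 − 2(131.9) − 1(70.17) = 455.6
  B: 2420 − 1(131.9) − 3(70.17) = 2078
  F: 0 + 1(131.9) = 131.9
  D: 0 + 1(70.17) = 70.17
Total out = 2736 lbmol/h; y_B = 2078 / 2736 = 0.7596.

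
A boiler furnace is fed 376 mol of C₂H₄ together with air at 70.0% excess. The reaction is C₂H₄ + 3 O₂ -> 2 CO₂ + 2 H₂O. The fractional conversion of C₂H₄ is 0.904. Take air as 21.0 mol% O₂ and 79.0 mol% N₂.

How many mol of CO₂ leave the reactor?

Stoichiometric O₂ = 3 × 376 = 1128 mol; O₂ fed = 1128 × 1.700 = 1918 mol.
N₂ fed = 1918 × 79/21 = 7214 mol.
Fuel reacted = 0.904 × 376 → ξ = 339.9 mol.
Outlet (n = n₀ + ν ξ):
  C₂H₄: 376 − 1(339.9) = 36.1
  O₂: 1918 − 3(339.9) = 897.9
  N₂: 7214 (inert)
  CO₂: 0 + 2(339.9) = 679.8
  H₂O: 0 + 2(339.9) = 679.8

680 mol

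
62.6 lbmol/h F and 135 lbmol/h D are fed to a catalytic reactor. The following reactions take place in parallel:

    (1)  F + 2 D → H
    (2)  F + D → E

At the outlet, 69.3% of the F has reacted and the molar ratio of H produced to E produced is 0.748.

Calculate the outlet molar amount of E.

24.8 lbmol/h

Conversion of F: F consumed = 0.693 × 62.6 = 43.38 lbmol/h = 1ξ₁ + 1ξ₂.
Selectivity: 1ξ₁ / (1ξ₂) = 0.748 → ξ₁ = 0.748 ξ₂.
Substitute: (1·0.748 + 1) ξ₂ = 43.38 → ξ₂ = 24.82 lbmol/h, ξ₁ = 18.56 lbmol/h.
Outlet amounts (n = n₀ + Σ ν·ξ):
  F: 62.6 − 1(18.56) − 1(24.82) = 19.22
  D: 135 − 2(18.56) − 1(24.82) = 73.05
  H: 0 + 1(18.56) = 18.56
  E: 0 + 1(24.82) = 24.82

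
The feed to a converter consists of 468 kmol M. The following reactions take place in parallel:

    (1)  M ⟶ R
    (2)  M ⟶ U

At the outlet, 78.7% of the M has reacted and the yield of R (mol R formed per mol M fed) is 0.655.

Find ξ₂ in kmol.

ξ₂ = 61.8 kmol

Yield of R: 1ξ₁ / 468 = 0.655 → ξ₁ = 306.5 kmol.
Conversion of M: 1ξ₁ + 1ξ₂ = 0.787 × 468 = 368.3 → ξ₂ = 61.78 kmol.
Outlet amounts (n = n₀ + Σ ν·ξ):
  M: 468 − 1(306.5) − 1(61.78) = 99.68
  R: 0 + 1(306.5) = 306.5
  U: 0 + 1(61.78) = 61.78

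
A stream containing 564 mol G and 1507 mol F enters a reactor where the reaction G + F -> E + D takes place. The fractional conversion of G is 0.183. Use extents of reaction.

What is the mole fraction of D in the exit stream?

0.0498

G reacted = 0.183 × 564 = 103.2 mol; ν_G = −1, so ξ = 103.2/1 = 103.2 mol.
Outlet amounts (n = n₀ + ν ξ):
  G: 564 − 1(103.2) = 460.8
  F: 1507 − 1(103.2) = 1404
  E: 0 + 1(103.2) = 103.2
  D: 0 + 1(103.2) = 103.2
Total out = 2071 mol; y_D = 103.2 / 2071 = 0.04984.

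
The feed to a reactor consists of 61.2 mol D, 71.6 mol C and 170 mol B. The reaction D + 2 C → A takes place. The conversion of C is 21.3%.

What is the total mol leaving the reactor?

C reacted = 0.213 × 71.6 = 15.25 mol; ν_C = −2, so ξ = 15.25/2 = 7.625 mol.
Outlet amounts (n = n₀ + ν ξ):
  D: 61.2 − 1(7.625) = 53.57
  C: 71.6 − 2(7.625) = 56.35
  A: 0 + 1(7.625) = 7.625
  B: 170 (inert)
Total out = 53.57 + 56.35 + 7.625 + 170 = 287.5 mol.

288 mol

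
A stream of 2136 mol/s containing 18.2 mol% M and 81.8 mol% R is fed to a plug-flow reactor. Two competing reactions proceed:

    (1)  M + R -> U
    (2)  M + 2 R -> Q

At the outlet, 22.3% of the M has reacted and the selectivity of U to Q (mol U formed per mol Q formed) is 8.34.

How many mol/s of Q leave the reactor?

Conversion of M: M consumed = 0.223 × 388.8 = 86.69 mol/s = 1ξ₁ + 1ξ₂.
Selectivity: 1ξ₁ / (1ξ₂) = 8.34 → ξ₁ = 8.34 ξ₂.
Substitute: (1·8.34 + 1) ξ₂ = 86.69 → ξ₂ = 9.282 mol/s, ξ₁ = 77.41 mol/s.
Outlet amounts (n = n₀ + Σ ν·ξ):
  M: 388.8 − 1(77.41) − 1(9.282) = 302.1
  R: 1747 − 1(77.41) − 2(9.282) = 1651
  U: 0 + 1(77.41) = 77.41
  Q: 0 + 1(9.282) = 9.282

9.28 mol/s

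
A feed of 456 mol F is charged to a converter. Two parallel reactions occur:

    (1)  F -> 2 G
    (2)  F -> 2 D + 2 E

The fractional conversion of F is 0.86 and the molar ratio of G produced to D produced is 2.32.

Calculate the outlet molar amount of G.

548 mol

Conversion of F: F consumed = 0.86 × 456 = 392.2 mol = 1ξ₁ + 1ξ₂.
Selectivity: 2ξ₁ / (2ξ₂) = 2.32 → ξ₁ = 2.32 ξ₂.
Substitute: (1·2.32 + 1) ξ₂ = 392.2 → ξ₂ = 118.1 mol, ξ₁ = 274 mol.
Outlet amounts (n = n₀ + Σ ν·ξ):
  F: 456 − 1(274) − 1(118.1) = 63.84
  G: 0 + 2(274) = 548.1
  D: 0 + 2(118.1) = 236.2
  E: 0 + 2(118.1) = 236.2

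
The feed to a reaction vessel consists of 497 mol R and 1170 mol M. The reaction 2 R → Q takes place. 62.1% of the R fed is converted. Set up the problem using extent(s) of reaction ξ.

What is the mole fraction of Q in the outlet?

R reacted = 0.621 × 497 = 308.6 mol; ν_R = −2, so ξ = 308.6/2 = 154.3 mol.
Outlet amounts (n = n₀ + ν ξ):
  R: 497 − 2(154.3) = 188.4
  Q: 0 + 1(154.3) = 154.3
  M: 1170 (inert)
Total out = 1513 mol; y_Q = 154.3 / 1513 = 0.102.

0.102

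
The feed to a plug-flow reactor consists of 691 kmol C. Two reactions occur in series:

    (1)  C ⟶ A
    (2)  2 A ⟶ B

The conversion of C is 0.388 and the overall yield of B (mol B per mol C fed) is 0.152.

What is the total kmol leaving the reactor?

586 kmol

Conversion of C: C consumed = 1ξ₁ = 0.388 × 691 → ξ₁ = 268.1 kmol.
Yield of B: 1ξ₂ / 691 = 0.152 → ξ₂ = 105 kmol.
Outlet amounts (n = n₀ + Σ ν·ξ):
  C: 691 − 1(268.1) = 422.9
  A: 0 + 1(268.1) − 2(105) = 58.04
  B: 0 + 1(105) = 105
Total out = 422.9 + 58.04 + 105 = 586 kmol.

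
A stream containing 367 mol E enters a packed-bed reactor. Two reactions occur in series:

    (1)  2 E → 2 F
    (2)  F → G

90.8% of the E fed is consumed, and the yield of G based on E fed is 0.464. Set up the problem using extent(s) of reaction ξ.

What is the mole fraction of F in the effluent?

0.444

Conversion of E: E consumed = 2ξ₁ = 0.908 × 367 → ξ₁ = 166.6 mol.
Yield of G: 1ξ₂ / 367 = 0.464 → ξ₂ = 170.3 mol.
Outlet amounts (n = n₀ + Σ ν·ξ):
  E: 367 − 2(166.6) = 33.76
  F: 0 + 2(166.6) − 1(170.3) = 162.9
  G: 0 + 1(170.3) = 170.3
Total out = 367 mol; y_F = 162.9 / 367 = 0.444.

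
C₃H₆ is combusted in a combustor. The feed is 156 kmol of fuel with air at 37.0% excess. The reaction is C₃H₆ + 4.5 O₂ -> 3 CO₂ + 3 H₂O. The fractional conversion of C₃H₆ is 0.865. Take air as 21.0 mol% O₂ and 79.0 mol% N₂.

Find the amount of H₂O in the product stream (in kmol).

405 kmol

Stoichiometric O₂ = 4.5 × 156 = 702 kmol; O₂ fed = 702 × 1.370 = 961.7 kmol.
N₂ fed = 961.7 × 79/21 = 3618 kmol.
Fuel reacted = 0.865 × 156 → ξ = 134.9 kmol.
Outlet (n = n₀ + ν ξ):
  C₃H₆: 156 − 1(134.9) = 21.06
  O₂: 961.7 − 4.5(134.9) = 354.5
  N₂: 3618 (inert)
  CO₂: 0 + 3(134.9) = 404.8
  H₂O: 0 + 3(134.9) = 404.8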